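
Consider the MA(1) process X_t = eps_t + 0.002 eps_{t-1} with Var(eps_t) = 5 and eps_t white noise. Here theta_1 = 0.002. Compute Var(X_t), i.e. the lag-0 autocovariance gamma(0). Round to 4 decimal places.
\gamma(0) = 5.0000

For an MA(q) process X_t = eps_t + sum_i theta_i eps_{t-i} with
Var(eps_t) = sigma^2, the variance is
  gamma(0) = sigma^2 * (1 + sum_i theta_i^2).
  sum_i theta_i^2 = (0.002)^2 = 0.000004.
  gamma(0) = 5 * (1 + 0.000004) = 5 * 1.000004 = 5.00002, which rounds to 5.0000.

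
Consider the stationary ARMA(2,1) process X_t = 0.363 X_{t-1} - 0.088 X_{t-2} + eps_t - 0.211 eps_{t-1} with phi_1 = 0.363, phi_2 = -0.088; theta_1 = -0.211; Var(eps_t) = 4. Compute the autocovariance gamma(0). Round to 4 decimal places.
\gamma(0) = 4.0994

Multiply the model equation by X_{t-k} and take expectations. With theta_0 = psi_0 = 1 and psi_j the MA(infinity) weights, this gives
  gamma(k) - sum_i phi_i gamma(k-i) = c_k,
  c_k = sigma^2 * sum_{j=k..q} theta_j psi_{j-k}   (c_k = 0 for k > q),
using gamma(-m) = gamma(m).
psi-weights needed (psi_j = theta_j + sum_i phi_i psi_{j-i}):
  psi_1 = theta_1 + phi_1 = -0.211 + (0.363) = 0.152
Right-hand sides:
  c_0 = sigma^2 (1 + theta_1 psi_1) = 4 * (1 + (-0.211)(0.152)) = 4 * 0.967928 = 3.871712
  c_1 = sigma^2 theta_1 = 4 * (-0.211) = -0.844
  c_2 = 0
Equations for k = 0, 1, 2 (AR order 2, c_2 = 0):
  (E0) gamma(0) = phi_1 gamma(1) + phi_2 gamma(2) + c_0
  (E1) gamma(1) = phi_1 gamma(0) + phi_2 gamma(1) + c_1
  (E2) gamma(2) = phi_1 gamma(1) + phi_2 gamma(0)
From (E1): gamma(1) = A gamma(0) + B with
  A = phi_1 / (1 - phi_2) = 0.363 / 1.088 = 0.33364,   B = c_1 / (1 - phi_2) = -0.844 / 1.088 = -0.775735.
Insert (E2) into (E0): gamma(0) (1 - phi_2^2) = phi_1 (1 + phi_2) gamma(1) + c_0.
  phi_1 (1 + phi_2) = (0.363)(0.912) = 0.331056,   1 - phi_2^2 = 0.992256.
Replace gamma(1) by A gamma(0) + B and collect gamma(0):
  gamma(0) [0.992256 - (0.331056)(0.33364)] = (0.331056)(-0.775735) + 3.871712
  gamma(0) * 0.881803 = 3.6149
  gamma(0) = 3.6149 / 0.881803 = 4.099444.
Therefore gamma(0) = 4.0994 (to 4 decimal places).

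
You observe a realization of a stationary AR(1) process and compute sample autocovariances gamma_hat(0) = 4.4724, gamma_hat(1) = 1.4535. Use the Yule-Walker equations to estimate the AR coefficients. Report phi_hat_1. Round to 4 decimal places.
\hat\phi_{1} = 0.3250

The Yule-Walker equations for an AR(p) process read, in matrix form,
  Gamma_p phi = r_p,   with   (Gamma_p)_{ij} = gamma(|i - j|),
                       (r_p)_i = gamma(i),   i,j = 1..p.
Substitute the sample gammas (Toeplitz matrix and right-hand side of size 1):
  Gamma_p = [[4.4724]]
  r_p     = [1.4535]
With p = 1 this is the single equation gamma(0) phi_1 = gamma(1):
  phi_hat_1 = gamma(1) / gamma(0) = 1.4535 / 4.4724 = 0.3250.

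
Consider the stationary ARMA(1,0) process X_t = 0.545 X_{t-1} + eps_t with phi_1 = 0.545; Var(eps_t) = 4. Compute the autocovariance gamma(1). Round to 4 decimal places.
\gamma(1) = 3.1011

Multiply the model equation by X_{t-k} and take expectations. With theta_0 = psi_0 = 1 and psi_j the MA(infinity) weights, this gives
  gamma(k) - sum_i phi_i gamma(k-i) = c_k,
  c_k = sigma^2 * sum_{j=k..q} theta_j psi_{j-k}   (c_k = 0 for k > q),
using gamma(-m) = gamma(m).
Pure AR (q = 0): c_0 = sigma^2 = 4, c_k = 0 for k >= 1.
Equations for k = 0 and k = 1 (AR order 1):
  gamma(0) = phi_1 gamma(1) + c_0
  gamma(1) = phi_1 gamma(0) + c_1
Substituting the second into the first: gamma(0) (1 - phi_1^2) = c_0 + phi_1 c_1, so
  gamma(0) = c_0 / (1 - phi_1^2) = 4 / (1 - (0.545)^2) = 4 / 0.702975 = 5.690103.
  gamma(1) = phi_1 gamma(0) = (0.545)(5.690103) = 3.101106.
Therefore gamma(1) = 3.1011 (to 4 decimal places).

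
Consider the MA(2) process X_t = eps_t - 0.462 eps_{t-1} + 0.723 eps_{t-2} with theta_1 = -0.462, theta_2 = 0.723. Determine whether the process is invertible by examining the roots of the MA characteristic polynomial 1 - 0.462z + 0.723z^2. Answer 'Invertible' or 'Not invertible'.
\text{Invertible}

The MA(q) characteristic polynomial is P(z) = 1 - 0.462z + 0.723z^2.
Invertibility requires all roots to lie outside the unit circle, i.e. |z| > 1 for every root.
Set 1 + (-0.462) z + (0.723) z^2 = 0, i.e. a z^2 + b z + c = 0 with a = 0.723, b = -0.462, c = 1.
Discriminant D = b^2 - 4ac = (-0.462)^2 - 4*(0.723)*1 = 0.213444 - (2.892) = -2.678556.
D < 0, so the roots are the complex-conjugate pair z = (-b +/- i sqrt(-D)) / (2a) = 0.3195 +/- 1.1318i.
For a conjugate pair |z|^2 = z * conj(z) = (product of roots) = c/a = 1/(0.723) = 1.383126, so |z| = sqrt(1.383126) = 1.1761 for both roots.
Moduli of all roots: 1.1761, 1.1761.
All moduli strictly greater than 1? Yes.
Verdict: Invertible.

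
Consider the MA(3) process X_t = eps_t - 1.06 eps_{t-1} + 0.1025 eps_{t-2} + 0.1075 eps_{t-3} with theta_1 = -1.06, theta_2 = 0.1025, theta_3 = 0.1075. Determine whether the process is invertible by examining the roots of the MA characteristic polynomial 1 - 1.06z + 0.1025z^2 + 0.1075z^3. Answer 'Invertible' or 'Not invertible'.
\text{Invertible}

The MA(q) characteristic polynomial is P(z) = 1 - 1.06z + 0.1025z^2 + 0.1075z^3.
Invertibility requires all roots to lie outside the unit circle, i.e. |z| > 1 for every root.
Degree 3: look for a simple real root z0 first, then factor out (1 - z/z0) and solve the remaining quadratic.
Testing z0 = -4: P(-4) = 1 + (-1.06)(-4) + (0.1025)(-4)^2 + (0.1075)(-4)^3
  = 1 + (4.24) + (1.64) + (-6.88) = 0.  So z_0 = -4 is a root, |z_0| = 4.
Divide out the factor (1 + 0.25 z) = (1 - z/z0) (since 1/z0 = -0.25):
  P(z) = (1 + 0.25 z)(1 + (-1.31) z + (0.43) z^2)
  [check: z-coef -1.31 - (-0.25) = -1.06; z^2-coef 0.43 - (-0.25)(-1.31) = 0.1025; z^3-coef -(-0.25)(0.43) = 0.1075.]
Remaining roots from the quadratic factor 1 + (-1.31) z + (0.43) z^2:
  Set 1 + (-1.31) z + (0.43) z^2 = 0, i.e. a z^2 + b z + c = 0 with a = 0.43, b = -1.31, c = 1.
  Discriminant D = b^2 - 4ac = (-1.31)^2 - 4*(0.43)*1 = 1.7161 - (1.72) = -0.0039.
  D < 0, so the roots are the complex-conjugate pair z = (-b +/- i sqrt(-D)) / (2a) = 1.5233 +/- 0.0726i.
  For a conjugate pair |z|^2 = z * conj(z) = (product of roots) = c/a = 1/(0.43) = 2.325581, so |z| = sqrt(2.325581) = 1.525 for both roots.
Moduli of all roots: 4.0000, 1.5250, 1.5250.
All moduli strictly greater than 1? Yes.
Verdict: Invertible.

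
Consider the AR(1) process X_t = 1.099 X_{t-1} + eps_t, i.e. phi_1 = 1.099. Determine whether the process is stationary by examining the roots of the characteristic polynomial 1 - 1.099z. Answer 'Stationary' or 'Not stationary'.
\text{Not stationary}

The AR(p) characteristic polynomial is P(z) = 1 - 1.099z.
Stationarity requires all roots to lie outside the unit circle, i.e. |z| > 1 for every root.
This is linear in z: 1 + (-1.099) z = 0  =>  z = -1/(-1.099) = 0.909918,  |z| = 0.909918.
Moduli of all roots: 0.9099.
All moduli strictly greater than 1? No.
Verdict: Not stationary.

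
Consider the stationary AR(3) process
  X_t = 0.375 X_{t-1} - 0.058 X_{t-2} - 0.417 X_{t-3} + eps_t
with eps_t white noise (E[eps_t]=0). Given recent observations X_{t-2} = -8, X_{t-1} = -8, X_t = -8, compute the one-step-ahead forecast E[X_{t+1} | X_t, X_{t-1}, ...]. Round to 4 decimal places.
E[X_{t+1} \mid \mathcal F_t] = 0.8000

For an AR(p) model X_t = c + sum_i phi_i X_{t-i} + eps_t, the
one-step-ahead conditional mean is
  E[X_{t+1} | X_t, ...] = c + sum_i phi_i X_{t+1-i}.
Substitute known values:
  E[X_{t+1} | ...] = (0.375) * (-8) + (-0.058) * (-8) + (-0.417) * (-8)
                   = 0.8000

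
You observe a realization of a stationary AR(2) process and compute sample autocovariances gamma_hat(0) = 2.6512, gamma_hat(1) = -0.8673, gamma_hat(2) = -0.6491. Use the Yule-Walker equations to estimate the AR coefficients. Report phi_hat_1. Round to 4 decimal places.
\hat\phi_{1} = -0.4560

The Yule-Walker equations for an AR(p) process read, in matrix form,
  Gamma_p phi = r_p,   with   (Gamma_p)_{ij} = gamma(|i - j|),
                       (r_p)_i = gamma(i),   i,j = 1..p.
Substitute the sample gammas (Toeplitz matrix and right-hand side of size 2):
  Gamma_p = [[2.6512, -0.8673], [-0.8673, 2.6512]]
  r_p     = [-0.8673, -0.6491]
Written out:
  2.6512 phi_1 - 0.8673 phi_2 = -0.8673
  -0.8673 phi_1 + 2.6512 phi_2 = -0.6491
Solve by Cramer's rule:
  det = gamma(0)^2 - gamma(1)^2 = (2.6512)^2 - (-0.8673)^2 = 7.02886144 - 0.75220929 = 6.27665215
  phi_hat_1 = [gamma(1) gamma(0) - gamma(1) gamma(2)] / det = [(-0.8673)(2.6512) - (-0.8673)(-0.6491)] / 6.27665215 = -2.86235019 / 6.27665215 = -0.456
  phi_hat_2 = [gamma(0) gamma(2) - gamma(1)^2] / det = [(2.6512)(-0.6491) - (-0.8673)^2] / 6.27665215 = -2.47310321 / 6.27665215 = -0.394
So phi_hat = [-0.4560, -0.3940].
Therefore phi_hat_1 = -0.4560.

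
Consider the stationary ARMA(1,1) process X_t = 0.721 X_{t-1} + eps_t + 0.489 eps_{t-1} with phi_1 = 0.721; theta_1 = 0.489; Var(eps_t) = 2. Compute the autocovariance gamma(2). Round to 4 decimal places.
\gamma(2) = 4.9150

Multiply the model equation by X_{t-k} and take expectations. With theta_0 = psi_0 = 1 and psi_j the MA(infinity) weights, this gives
  gamma(k) - sum_i phi_i gamma(k-i) = c_k,
  c_k = sigma^2 * sum_{j=k..q} theta_j psi_{j-k}   (c_k = 0 for k > q),
using gamma(-m) = gamma(m).
psi-weights needed (psi_j = theta_j + sum_i phi_i psi_{j-i}):
  psi_1 = theta_1 + phi_1 = 0.489 + (0.721) = 1.21
Right-hand sides:
  c_0 = sigma^2 (1 + theta_1 psi_1) = 2 * (1 + (0.489)(1.21)) = 2 * 1.59169 = 3.18338
  c_1 = sigma^2 theta_1 = 2 * (0.489) = 0.978
  c_2 = 0
Equations for k = 0 and k = 1 (AR order 1):
  gamma(0) = phi_1 gamma(1) + c_0
  gamma(1) = phi_1 gamma(0) + c_1
Substituting the second into the first: gamma(0) (1 - phi_1^2) = c_0 + phi_1 c_1, so
  gamma(0) = (c_0 + phi_1 c_1) / (1 - phi_1^2) = (3.18338 + (0.721)(0.978)) / (1 - (0.721)^2) = 3.888518 / 0.480159 = 8.098397.
  gamma(1) = phi_1 gamma(0) + c_1 = (0.721)(8.098397) + (0.978) = 6.816944.
For k = 2 (> q): gamma(2) = phi_1 gamma(1) = (0.721)(6.816944) = 4.915017.
Therefore gamma(2) = 4.9150 (to 4 decimal places).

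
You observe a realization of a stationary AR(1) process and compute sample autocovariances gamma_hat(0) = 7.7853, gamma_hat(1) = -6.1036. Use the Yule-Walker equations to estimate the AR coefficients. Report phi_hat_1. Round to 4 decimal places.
\hat\phi_{1} = -0.7840

The Yule-Walker equations for an AR(p) process read, in matrix form,
  Gamma_p phi = r_p,   with   (Gamma_p)_{ij} = gamma(|i - j|),
                       (r_p)_i = gamma(i),   i,j = 1..p.
Substitute the sample gammas (Toeplitz matrix and right-hand side of size 1):
  Gamma_p = [[7.7853]]
  r_p     = [-6.1036]
With p = 1 this is the single equation gamma(0) phi_1 = gamma(1):
  phi_hat_1 = gamma(1) / gamma(0) = -6.1036 / 7.7853 = -0.7840.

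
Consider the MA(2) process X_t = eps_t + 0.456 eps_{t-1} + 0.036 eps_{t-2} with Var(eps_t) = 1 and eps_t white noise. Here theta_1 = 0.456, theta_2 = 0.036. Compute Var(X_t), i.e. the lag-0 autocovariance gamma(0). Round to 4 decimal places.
\gamma(0) = 1.2092

For an MA(q) process X_t = eps_t + sum_i theta_i eps_{t-i} with
Var(eps_t) = sigma^2, the variance is
  gamma(0) = sigma^2 * (1 + sum_i theta_i^2).
  sum_i theta_i^2 = (0.456)^2 + (0.036)^2 = 0.207936 + 0.001296 = 0.209232.
  gamma(0) = 1 * (1 + 0.209232) = 1 * 1.209232 = 1.209232, which rounds to 1.2092.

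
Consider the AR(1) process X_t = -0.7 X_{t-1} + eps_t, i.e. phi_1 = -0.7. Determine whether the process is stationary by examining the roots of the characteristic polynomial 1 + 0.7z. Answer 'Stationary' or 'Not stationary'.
\text{Stationary}

The AR(p) characteristic polynomial is P(z) = 1 + 0.7z.
Stationarity requires all roots to lie outside the unit circle, i.e. |z| > 1 for every root.
This is linear in z: 1 + (0.7) z = 0  =>  z = -1/(0.7) = -1.428571,  |z| = 1.428571.
Moduli of all roots: 1.4286.
All moduli strictly greater than 1? Yes.
Verdict: Stationary.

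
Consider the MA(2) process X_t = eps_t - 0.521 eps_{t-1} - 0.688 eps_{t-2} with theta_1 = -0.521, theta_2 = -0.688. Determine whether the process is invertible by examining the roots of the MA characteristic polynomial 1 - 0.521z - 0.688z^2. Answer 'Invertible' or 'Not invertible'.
\text{Not invertible}

The MA(q) characteristic polynomial is P(z) = 1 - 0.521z - 0.688z^2.
Invertibility requires all roots to lie outside the unit circle, i.e. |z| > 1 for every root.
Set 1 + (-0.521) z + (-0.688) z^2 = 0, i.e. a z^2 + b z + c = 0 with a = -0.688, b = -0.521, c = 1.
Discriminant D = b^2 - 4ac = (-0.521)^2 - 4*(-0.688)*1 = 0.271441 - (-2.752) = 3.023441.
D >= 0, so the roots are real: z = (-b +/- sqrt(D)) / (2a) = (0.521 +/- 1.738804) / (-1.376).
  z_1 = (0.521 + 1.738804) / (-1.376) = -1.6423,   |z_1| = 1.6423.
  z_2 = (0.521 - 1.738804) / (-1.376) = 0.885,   |z_2| = 0.885.
Moduli of all roots: 1.6423, 0.8850.
All moduli strictly greater than 1? No.
Verdict: Not invertible.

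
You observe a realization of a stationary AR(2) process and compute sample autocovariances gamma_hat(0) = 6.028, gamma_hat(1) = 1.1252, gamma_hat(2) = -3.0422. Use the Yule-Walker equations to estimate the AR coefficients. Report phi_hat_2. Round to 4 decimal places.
\hat\phi_{2} = -0.5590

The Yule-Walker equations for an AR(p) process read, in matrix form,
  Gamma_p phi = r_p,   with   (Gamma_p)_{ij} = gamma(|i - j|),
                       (r_p)_i = gamma(i),   i,j = 1..p.
Substitute the sample gammas (Toeplitz matrix and right-hand side of size 2):
  Gamma_p = [[6.028, 1.1252], [1.1252, 6.028]]
  r_p     = [1.1252, -3.0422]
Written out:
  6.028 phi_1 + 1.1252 phi_2 = 1.1252
  1.1252 phi_1 + 6.028 phi_2 = -3.0422
Solve by Cramer's rule:
  det = gamma(0)^2 - gamma(1)^2 = (6.028)^2 - (1.1252)^2 = 36.336784 - 1.26607504 = 35.07070896
  phi_hat_1 = [gamma(1) gamma(0) - gamma(1) gamma(2)] / det = [(1.1252)(6.028) - (1.1252)(-3.0422)] / 35.07070896 = 10.20578904 / 35.07070896 = 0.291
  phi_hat_2 = [gamma(0) gamma(2) - gamma(1)^2] / det = [(6.028)(-3.0422) - (1.1252)^2] / 35.07070896 = -19.60445664 / 35.07070896 = -0.559
So phi_hat = [0.2910, -0.5590].
Therefore phi_hat_2 = -0.5590.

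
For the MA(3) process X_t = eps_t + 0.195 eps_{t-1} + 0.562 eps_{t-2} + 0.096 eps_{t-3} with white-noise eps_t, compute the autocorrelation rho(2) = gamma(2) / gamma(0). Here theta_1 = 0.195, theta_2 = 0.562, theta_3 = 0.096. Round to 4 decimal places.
\rho(2) = 0.4260

For an MA(q) process with theta_0 = 1, the autocovariance is
  gamma(k) = sigma^2 * sum_{i=0..q-k} theta_i * theta_{i+k},
and rho(k) = gamma(k) / gamma(0). Sigma^2 cancels.
  numerator   = (1)*(0.562) + (0.195)*(0.096) = 0.58072.
  denominator = (1)^2 + (0.195)^2 + (0.562)^2 + (0.096)^2 = 1.363085.
  rho(2) = 0.58072 / 1.363085 = 0.4260.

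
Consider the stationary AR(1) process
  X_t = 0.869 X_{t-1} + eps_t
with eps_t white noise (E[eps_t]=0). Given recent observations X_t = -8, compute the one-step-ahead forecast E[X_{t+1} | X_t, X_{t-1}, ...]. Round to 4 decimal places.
E[X_{t+1} \mid \mathcal F_t] = -6.9520

For an AR(p) model X_t = c + sum_i phi_i X_{t-i} + eps_t, the
one-step-ahead conditional mean is
  E[X_{t+1} | X_t, ...] = c + sum_i phi_i X_{t+1-i}.
Substitute known values:
  E[X_{t+1} | ...] = (0.869) * (-8)
                   = -6.9520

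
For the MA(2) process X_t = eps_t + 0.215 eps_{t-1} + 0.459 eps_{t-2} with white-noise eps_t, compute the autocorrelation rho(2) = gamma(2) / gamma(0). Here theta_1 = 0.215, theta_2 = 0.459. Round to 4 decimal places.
\rho(2) = 0.3652

For an MA(q) process with theta_0 = 1, the autocovariance is
  gamma(k) = sigma^2 * sum_{i=0..q-k} theta_i * theta_{i+k},
and rho(k) = gamma(k) / gamma(0). Sigma^2 cancels.
  numerator   = (1)*(0.459) = 0.459.
  denominator = (1)^2 + (0.215)^2 + (0.459)^2 = 1.256906.
  rho(2) = 0.459 / 1.256906 = 0.3652.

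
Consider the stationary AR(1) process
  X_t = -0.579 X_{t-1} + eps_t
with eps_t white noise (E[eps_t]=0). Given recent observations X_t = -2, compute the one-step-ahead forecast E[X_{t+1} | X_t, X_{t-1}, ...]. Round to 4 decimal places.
E[X_{t+1} \mid \mathcal F_t] = 1.1580

For an AR(p) model X_t = c + sum_i phi_i X_{t-i} + eps_t, the
one-step-ahead conditional mean is
  E[X_{t+1} | X_t, ...] = c + sum_i phi_i X_{t+1-i}.
Substitute known values:
  E[X_{t+1} | ...] = (-0.579) * (-2)
                   = 1.1580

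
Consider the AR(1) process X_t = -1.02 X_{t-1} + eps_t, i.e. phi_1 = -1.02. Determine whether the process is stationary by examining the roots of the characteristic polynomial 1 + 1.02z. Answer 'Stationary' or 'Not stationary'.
\text{Not stationary}

The AR(p) characteristic polynomial is P(z) = 1 + 1.02z.
Stationarity requires all roots to lie outside the unit circle, i.e. |z| > 1 for every root.
This is linear in z: 1 + (1.02) z = 0  =>  z = -1/(1.02) = -0.980392,  |z| = 0.980392.
Moduli of all roots: 0.9804.
All moduli strictly greater than 1? No.
Verdict: Not stationary.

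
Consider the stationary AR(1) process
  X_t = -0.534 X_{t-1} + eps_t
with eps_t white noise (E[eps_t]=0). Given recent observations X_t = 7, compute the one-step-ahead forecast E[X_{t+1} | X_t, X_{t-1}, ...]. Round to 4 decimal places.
E[X_{t+1} \mid \mathcal F_t] = -3.7380

For an AR(p) model X_t = c + sum_i phi_i X_{t-i} + eps_t, the
one-step-ahead conditional mean is
  E[X_{t+1} | X_t, ...] = c + sum_i phi_i X_{t+1-i}.
Substitute known values:
  E[X_{t+1} | ...] = (-0.534) * (7)
                   = -3.7380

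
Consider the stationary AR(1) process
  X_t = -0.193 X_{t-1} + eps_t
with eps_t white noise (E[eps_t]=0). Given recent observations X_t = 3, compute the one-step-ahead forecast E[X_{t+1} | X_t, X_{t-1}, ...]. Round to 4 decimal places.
E[X_{t+1} \mid \mathcal F_t] = -0.5790

For an AR(p) model X_t = c + sum_i phi_i X_{t-i} + eps_t, the
one-step-ahead conditional mean is
  E[X_{t+1} | X_t, ...] = c + sum_i phi_i X_{t+1-i}.
Substitute known values:
  E[X_{t+1} | ...] = (-0.193) * (3)
                   = -0.5790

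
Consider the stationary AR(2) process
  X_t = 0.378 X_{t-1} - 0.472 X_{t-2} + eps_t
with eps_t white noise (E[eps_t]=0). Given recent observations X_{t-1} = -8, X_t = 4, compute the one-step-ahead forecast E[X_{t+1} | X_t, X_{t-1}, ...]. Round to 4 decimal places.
E[X_{t+1} \mid \mathcal F_t] = 5.2880

For an AR(p) model X_t = c + sum_i phi_i X_{t-i} + eps_t, the
one-step-ahead conditional mean is
  E[X_{t+1} | X_t, ...] = c + sum_i phi_i X_{t+1-i}.
Substitute known values:
  E[X_{t+1} | ...] = (0.378) * (4) + (-0.472) * (-8)
                   = 5.2880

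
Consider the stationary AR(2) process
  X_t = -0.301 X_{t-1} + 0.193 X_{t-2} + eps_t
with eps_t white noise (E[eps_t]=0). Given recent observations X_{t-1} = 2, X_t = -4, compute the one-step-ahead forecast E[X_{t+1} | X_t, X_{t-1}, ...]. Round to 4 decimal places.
E[X_{t+1} \mid \mathcal F_t] = 1.5900

For an AR(p) model X_t = c + sum_i phi_i X_{t-i} + eps_t, the
one-step-ahead conditional mean is
  E[X_{t+1} | X_t, ...] = c + sum_i phi_i X_{t+1-i}.
Substitute known values:
  E[X_{t+1} | ...] = (-0.301) * (-4) + (0.193) * (2)
                   = 1.5900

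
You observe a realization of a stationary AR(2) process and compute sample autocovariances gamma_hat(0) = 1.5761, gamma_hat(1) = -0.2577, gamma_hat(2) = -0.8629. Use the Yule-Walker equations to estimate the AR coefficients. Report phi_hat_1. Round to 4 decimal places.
\hat\phi_{1} = -0.2600

The Yule-Walker equations for an AR(p) process read, in matrix form,
  Gamma_p phi = r_p,   with   (Gamma_p)_{ij} = gamma(|i - j|),
                       (r_p)_i = gamma(i),   i,j = 1..p.
Substitute the sample gammas (Toeplitz matrix and right-hand side of size 2):
  Gamma_p = [[1.5761, -0.2577], [-0.2577, 1.5761]]
  r_p     = [-0.2577, -0.8629]
Written out:
  1.5761 phi_1 - 0.2577 phi_2 = -0.2577
  -0.2577 phi_1 + 1.5761 phi_2 = -0.8629
Solve by Cramer's rule:
  det = gamma(0)^2 - gamma(1)^2 = (1.5761)^2 - (-0.2577)^2 = 2.48409121 - 0.06640929 = 2.41768192
  phi_hat_1 = [gamma(1) gamma(0) - gamma(1) gamma(2)] / det = [(-0.2577)(1.5761) - (-0.2577)(-0.8629)] / 2.41768192 = -0.6285303 / 2.41768192 = -0.26
  phi_hat_2 = [gamma(0) gamma(2) - gamma(1)^2] / det = [(1.5761)(-0.8629) - (-0.2577)^2] / 2.41768192 = -1.42642598 / 2.41768192 = -0.59
So phi_hat = [-0.2600, -0.5900].
Therefore phi_hat_1 = -0.2600.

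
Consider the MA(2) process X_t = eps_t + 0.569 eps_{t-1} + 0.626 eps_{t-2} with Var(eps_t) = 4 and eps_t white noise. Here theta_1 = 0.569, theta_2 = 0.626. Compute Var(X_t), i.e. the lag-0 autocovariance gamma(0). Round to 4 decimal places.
\gamma(0) = 6.8625

For an MA(q) process X_t = eps_t + sum_i theta_i eps_{t-i} with
Var(eps_t) = sigma^2, the variance is
  gamma(0) = sigma^2 * (1 + sum_i theta_i^2).
  sum_i theta_i^2 = (0.569)^2 + (0.626)^2 = 0.323761 + 0.391876 = 0.715637.
  gamma(0) = 4 * (1 + 0.715637) = 4 * 1.715637 = 6.862548, which rounds to 6.8625.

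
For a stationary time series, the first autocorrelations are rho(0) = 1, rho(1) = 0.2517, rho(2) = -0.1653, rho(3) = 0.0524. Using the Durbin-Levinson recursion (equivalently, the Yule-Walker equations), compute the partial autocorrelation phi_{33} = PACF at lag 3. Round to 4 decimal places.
\phi_{33} = 0.1880

The PACF at lag k is phi_{kk}, the last component of the solution
to the Yule-Walker system G_k phi = r_k where
  (G_k)_{ij} = rho(|i - j|), (r_k)_i = rho(i), i,j = 1..k.
Equivalently, Durbin-Levinson gives phi_{kk} iteratively:
  phi_{11} = rho(1)
  phi_{kk} = [rho(k) - sum_{j=1..k-1} phi_{k-1,j} rho(k-j)]
            / [1 - sum_{j=1..k-1} phi_{k-1,j} rho(j)],
  phi_{k,j} = phi_{k-1,j} - phi_{kk} phi_{k-1,k-j},  j = 1..k-1.
Step k = 1:
  phi_11 = rho(1) = 0.2517.
Step k = 2:
  phi_22 = [rho(2) - phi_11 rho(1)] / [1 - phi_11 rho(1)] = [-0.1653 - (0.2517)(0.2517)] / [1 - (0.2517)(0.2517)]
         = -0.22865289 / 0.93664711 = -0.244119.
  Update: phi_21 = phi_11 - phi_22 phi_11 = 0.2517 - (-0.244119)(0.2517) = 0.313145.
Step k = 3:
  phi_33 = [rho(3) - phi_21 rho(2) - phi_22 rho(1)] / [1 - phi_21 rho(1) - phi_22 rho(2)]
    numerator   = 0.0524 - (0.313145)(-0.1653) - (-0.244119)(0.2517) = 0.16560743
    denominator = 1 - (0.313145)(0.2517) - (-0.244119)(-0.1653) = 0.88082871
  phi_33 = 0.16560743 / 0.88082871 = 0.188.
Therefore phi_{33} = 0.1880.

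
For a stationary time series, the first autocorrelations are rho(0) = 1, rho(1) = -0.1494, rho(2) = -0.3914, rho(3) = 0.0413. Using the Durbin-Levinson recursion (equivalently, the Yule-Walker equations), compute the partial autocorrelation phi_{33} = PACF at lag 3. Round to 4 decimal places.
\phi_{33} = -0.1310

The PACF at lag k is phi_{kk}, the last component of the solution
to the Yule-Walker system G_k phi = r_k where
  (G_k)_{ij} = rho(|i - j|), (r_k)_i = rho(i), i,j = 1..k.
Equivalently, Durbin-Levinson gives phi_{kk} iteratively:
  phi_{11} = rho(1)
  phi_{kk} = [rho(k) - sum_{j=1..k-1} phi_{k-1,j} rho(k-j)]
            / [1 - sum_{j=1..k-1} phi_{k-1,j} rho(j)],
  phi_{k,j} = phi_{k-1,j} - phi_{kk} phi_{k-1,k-j},  j = 1..k-1.
Step k = 1:
  phi_11 = rho(1) = -0.1494.
Step k = 2:
  phi_22 = [rho(2) - phi_11 rho(1)] / [1 - phi_11 rho(1)] = [-0.3914 - (-0.1494)(-0.1494)] / [1 - (-0.1494)(-0.1494)]
         = -0.41372036 / 0.97767964 = -0.423166.
  Update: phi_21 = phi_11 - phi_22 phi_11 = -0.1494 - (-0.423166)(-0.1494) = -0.212621.
Step k = 3:
  phi_33 = [rho(3) - phi_21 rho(2) - phi_22 rho(1)] / [1 - phi_21 rho(1) - phi_22 rho(2)]
    numerator   = 0.0413 - (-0.212621)(-0.3914) - (-0.423166)(-0.1494) = -0.10514077
    denominator = 1 - (-0.212621)(-0.1494) - (-0.423166)(-0.3914) = 0.80260743
  phi_33 = -0.10514077 / 0.80260743 = -0.131.
Therefore phi_{33} = -0.1310.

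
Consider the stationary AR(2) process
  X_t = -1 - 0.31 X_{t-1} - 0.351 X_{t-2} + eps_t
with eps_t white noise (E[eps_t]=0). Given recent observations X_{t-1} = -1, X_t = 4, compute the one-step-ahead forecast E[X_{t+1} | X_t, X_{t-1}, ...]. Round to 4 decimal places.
E[X_{t+1} \mid \mathcal F_t] = -1.8890

For an AR(p) model X_t = c + sum_i phi_i X_{t-i} + eps_t, the
one-step-ahead conditional mean is
  E[X_{t+1} | X_t, ...] = c + sum_i phi_i X_{t+1-i}.
Substitute known values:
  E[X_{t+1} | ...] = -1 + (-0.31) * (4) + (-0.351) * (-1)
                   = -1.8890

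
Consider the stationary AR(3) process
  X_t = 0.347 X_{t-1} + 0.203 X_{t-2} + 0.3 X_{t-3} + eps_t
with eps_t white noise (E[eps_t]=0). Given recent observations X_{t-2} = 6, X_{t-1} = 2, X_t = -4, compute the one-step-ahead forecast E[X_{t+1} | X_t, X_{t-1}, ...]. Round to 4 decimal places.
E[X_{t+1} \mid \mathcal F_t] = 0.8180

For an AR(p) model X_t = c + sum_i phi_i X_{t-i} + eps_t, the
one-step-ahead conditional mean is
  E[X_{t+1} | X_t, ...] = c + sum_i phi_i X_{t+1-i}.
Substitute known values:
  E[X_{t+1} | ...] = (0.347) * (-4) + (0.203) * (2) + (0.3) * (6)
                   = 0.8180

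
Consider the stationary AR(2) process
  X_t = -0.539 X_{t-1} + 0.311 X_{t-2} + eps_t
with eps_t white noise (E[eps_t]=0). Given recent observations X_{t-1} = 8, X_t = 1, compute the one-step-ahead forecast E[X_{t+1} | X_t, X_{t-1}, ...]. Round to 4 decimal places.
E[X_{t+1} \mid \mathcal F_t] = 1.9490

For an AR(p) model X_t = c + sum_i phi_i X_{t-i} + eps_t, the
one-step-ahead conditional mean is
  E[X_{t+1} | X_t, ...] = c + sum_i phi_i X_{t+1-i}.
Substitute known values:
  E[X_{t+1} | ...] = (-0.539) * (1) + (0.311) * (8)
                   = 1.9490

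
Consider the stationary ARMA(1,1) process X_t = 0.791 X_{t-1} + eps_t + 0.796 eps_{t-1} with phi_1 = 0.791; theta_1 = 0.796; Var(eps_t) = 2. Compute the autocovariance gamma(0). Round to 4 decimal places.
\gamma(0) = 15.4568

Multiply the model equation by X_{t-k} and take expectations. With theta_0 = psi_0 = 1 and psi_j the MA(infinity) weights, this gives
  gamma(k) - sum_i phi_i gamma(k-i) = c_k,
  c_k = sigma^2 * sum_{j=k..q} theta_j psi_{j-k}   (c_k = 0 for k > q),
using gamma(-m) = gamma(m).
psi-weights needed (psi_j = theta_j + sum_i phi_i psi_{j-i}):
  psi_1 = theta_1 + phi_1 = 0.796 + (0.791) = 1.587
Right-hand sides:
  c_0 = sigma^2 (1 + theta_1 psi_1) = 2 * (1 + (0.796)(1.587)) = 2 * 2.263252 = 4.526504
  c_1 = sigma^2 theta_1 = 2 * (0.796) = 1.592
  c_2 = 0
Equations for k = 0 and k = 1 (AR order 1):
  gamma(0) = phi_1 gamma(1) + c_0
  gamma(1) = phi_1 gamma(0) + c_1
Substituting the second into the first: gamma(0) (1 - phi_1^2) = c_0 + phi_1 c_1, so
  gamma(0) = (c_0 + phi_1 c_1) / (1 - phi_1^2) = (4.526504 + (0.791)(1.592)) / (1 - (0.791)^2) = 5.785776 / 0.374319 = 15.456806.
Therefore gamma(0) = 15.4568 (to 4 decimal places).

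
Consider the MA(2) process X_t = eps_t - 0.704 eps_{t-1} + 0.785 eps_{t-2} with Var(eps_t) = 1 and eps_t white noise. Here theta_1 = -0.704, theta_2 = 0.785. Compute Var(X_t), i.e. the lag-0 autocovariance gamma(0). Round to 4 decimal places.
\gamma(0) = 2.1118

For an MA(q) process X_t = eps_t + sum_i theta_i eps_{t-i} with
Var(eps_t) = sigma^2, the variance is
  gamma(0) = sigma^2 * (1 + sum_i theta_i^2).
  sum_i theta_i^2 = (-0.704)^2 + (0.785)^2 = 0.495616 + 0.616225 = 1.111841.
  gamma(0) = 1 * (1 + 1.111841) = 1 * 2.111841 = 2.111841, which rounds to 2.1118.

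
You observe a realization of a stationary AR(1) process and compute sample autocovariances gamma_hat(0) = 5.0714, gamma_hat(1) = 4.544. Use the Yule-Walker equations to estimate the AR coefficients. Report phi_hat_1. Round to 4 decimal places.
\hat\phi_{1} = 0.8960

The Yule-Walker equations for an AR(p) process read, in matrix form,
  Gamma_p phi = r_p,   with   (Gamma_p)_{ij} = gamma(|i - j|),
                       (r_p)_i = gamma(i),   i,j = 1..p.
Substitute the sample gammas (Toeplitz matrix and right-hand side of size 1):
  Gamma_p = [[5.0714]]
  r_p     = [4.544]
With p = 1 this is the single equation gamma(0) phi_1 = gamma(1):
  phi_hat_1 = gamma(1) / gamma(0) = 4.544 / 5.0714 = 0.8960.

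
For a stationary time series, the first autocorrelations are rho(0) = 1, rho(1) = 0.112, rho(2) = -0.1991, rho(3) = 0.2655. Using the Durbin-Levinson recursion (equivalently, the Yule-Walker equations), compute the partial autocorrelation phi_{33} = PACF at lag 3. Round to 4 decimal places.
\phi_{33} = 0.3360

The PACF at lag k is phi_{kk}, the last component of the solution
to the Yule-Walker system G_k phi = r_k where
  (G_k)_{ij} = rho(|i - j|), (r_k)_i = rho(i), i,j = 1..k.
Equivalently, Durbin-Levinson gives phi_{kk} iteratively:
  phi_{11} = rho(1)
  phi_{kk} = [rho(k) - sum_{j=1..k-1} phi_{k-1,j} rho(k-j)]
            / [1 - sum_{j=1..k-1} phi_{k-1,j} rho(j)],
  phi_{k,j} = phi_{k-1,j} - phi_{kk} phi_{k-1,k-j},  j = 1..k-1.
Step k = 1:
  phi_11 = rho(1) = 0.112.
Step k = 2:
  phi_22 = [rho(2) - phi_11 rho(1)] / [1 - phi_11 rho(1)] = [-0.1991 - (0.112)(0.112)] / [1 - (0.112)(0.112)]
         = -0.211644 / 0.987456 = -0.214333.
  Update: phi_21 = phi_11 - phi_22 phi_11 = 0.112 - (-0.214333)(0.112) = 0.136005.
Step k = 3:
  phi_33 = [rho(3) - phi_21 rho(2) - phi_22 rho(1)] / [1 - phi_21 rho(1) - phi_22 rho(2)]
    numerator   = 0.2655 - (0.136005)(-0.1991) - (-0.214333)(0.112) = 0.3165839
    denominator = 1 - (0.136005)(0.112) - (-0.214333)(-0.1991) = 0.94209379
  phi_33 = 0.3165839 / 0.94209379 = 0.336.
Therefore phi_{33} = 0.3360.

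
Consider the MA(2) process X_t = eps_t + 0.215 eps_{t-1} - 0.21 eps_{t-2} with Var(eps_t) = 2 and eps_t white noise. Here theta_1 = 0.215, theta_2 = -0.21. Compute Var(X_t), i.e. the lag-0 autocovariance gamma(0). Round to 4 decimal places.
\gamma(0) = 2.1807

For an MA(q) process X_t = eps_t + sum_i theta_i eps_{t-i} with
Var(eps_t) = sigma^2, the variance is
  gamma(0) = sigma^2 * (1 + sum_i theta_i^2).
  sum_i theta_i^2 = (0.215)^2 + (-0.21)^2 = 0.046225 + 0.0441 = 0.090325.
  gamma(0) = 2 * (1 + 0.090325) = 2 * 1.090325 = 2.18065, which rounds to 2.1807.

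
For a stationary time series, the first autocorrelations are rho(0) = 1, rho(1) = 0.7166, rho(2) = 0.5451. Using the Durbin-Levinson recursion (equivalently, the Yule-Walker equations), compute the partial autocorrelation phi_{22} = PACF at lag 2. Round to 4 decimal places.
\phi_{22} = 0.0649

The PACF at lag k is phi_{kk}, the last component of the solution
to the Yule-Walker system G_k phi = r_k where
  (G_k)_{ij} = rho(|i - j|), (r_k)_i = rho(i), i,j = 1..k.
Equivalently, Durbin-Levinson gives phi_{kk} iteratively:
  phi_{11} = rho(1)
  phi_{kk} = [rho(k) - sum_{j=1..k-1} phi_{k-1,j} rho(k-j)]
            / [1 - sum_{j=1..k-1} phi_{k-1,j} rho(j)],
  phi_{k,j} = phi_{k-1,j} - phi_{kk} phi_{k-1,k-j},  j = 1..k-1.
Step k = 1:
  phi_11 = rho(1) = 0.7166.
Step k = 2:
  phi_22 = [rho(2) - phi_11 rho(1)] / [1 - phi_11 rho(1)] = [0.5451 - (0.7166)(0.7166)] / [1 - (0.7166)(0.7166)]
         = 0.03158444 / 0.48648444 = 0.0649.
Therefore phi_{22} = 0.0649.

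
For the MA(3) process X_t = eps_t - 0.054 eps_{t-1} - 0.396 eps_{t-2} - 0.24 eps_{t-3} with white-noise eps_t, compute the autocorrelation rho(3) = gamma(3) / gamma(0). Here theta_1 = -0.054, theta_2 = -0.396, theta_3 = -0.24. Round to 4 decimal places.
\rho(3) = -0.1972

For an MA(q) process with theta_0 = 1, the autocovariance is
  gamma(k) = sigma^2 * sum_{i=0..q-k} theta_i * theta_{i+k},
and rho(k) = gamma(k) / gamma(0). Sigma^2 cancels.
  numerator   = (1)*(-0.24) = -0.24.
  denominator = (1)^2 + (-0.054)^2 + (-0.396)^2 + (-0.24)^2 = 1.217332.
  rho(3) = -0.24 / 1.217332 = -0.1972.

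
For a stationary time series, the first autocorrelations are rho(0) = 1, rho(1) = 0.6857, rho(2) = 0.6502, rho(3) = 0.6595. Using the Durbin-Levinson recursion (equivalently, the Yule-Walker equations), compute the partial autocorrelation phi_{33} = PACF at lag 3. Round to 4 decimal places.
\phi_{33} = 0.2820

The PACF at lag k is phi_{kk}, the last component of the solution
to the Yule-Walker system G_k phi = r_k where
  (G_k)_{ij} = rho(|i - j|), (r_k)_i = rho(i), i,j = 1..k.
Equivalently, Durbin-Levinson gives phi_{kk} iteratively:
  phi_{11} = rho(1)
  phi_{kk} = [rho(k) - sum_{j=1..k-1} phi_{k-1,j} rho(k-j)]
            / [1 - sum_{j=1..k-1} phi_{k-1,j} rho(j)],
  phi_{k,j} = phi_{k-1,j} - phi_{kk} phi_{k-1,k-j},  j = 1..k-1.
Step k = 1:
  phi_11 = rho(1) = 0.6857.
Step k = 2:
  phi_22 = [rho(2) - phi_11 rho(1)] / [1 - phi_11 rho(1)] = [0.6502 - (0.6857)(0.6857)] / [1 - (0.6857)(0.6857)]
         = 0.18001551 / 0.52981551 = 0.33977.
  Update: phi_21 = phi_11 - phi_22 phi_11 = 0.6857 - (0.33977)(0.6857) = 0.45272.
Step k = 3:
  phi_33 = [rho(3) - phi_21 rho(2) - phi_22 rho(1)] / [1 - phi_21 rho(1) - phi_22 rho(2)]
    numerator   = 0.6595 - (0.45272)(0.6502) - (0.33977)(0.6857) = 0.13216131
    denominator = 1 - (0.45272)(0.6857) - (0.33977)(0.6502) = 0.46865161
  phi_33 = 0.13216131 / 0.46865161 = 0.282.
Therefore phi_{33} = 0.2820.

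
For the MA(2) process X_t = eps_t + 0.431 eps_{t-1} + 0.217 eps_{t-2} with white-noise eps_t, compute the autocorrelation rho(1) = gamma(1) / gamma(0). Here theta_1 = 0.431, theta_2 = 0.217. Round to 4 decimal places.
\rho(1) = 0.4255

For an MA(q) process with theta_0 = 1, the autocovariance is
  gamma(k) = sigma^2 * sum_{i=0..q-k} theta_i * theta_{i+k},
and rho(k) = gamma(k) / gamma(0). Sigma^2 cancels.
  numerator   = (1)*(0.431) + (0.431)*(0.217) = 0.524527.
  denominator = (1)^2 + (0.431)^2 + (0.217)^2 = 1.23285.
  rho(1) = 0.524527 / 1.23285 = 0.4255.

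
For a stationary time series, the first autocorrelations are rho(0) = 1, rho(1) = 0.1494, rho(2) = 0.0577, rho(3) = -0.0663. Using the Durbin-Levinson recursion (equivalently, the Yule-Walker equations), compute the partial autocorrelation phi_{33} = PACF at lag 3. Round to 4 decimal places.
\phi_{33} = -0.0819

The PACF at lag k is phi_{kk}, the last component of the solution
to the Yule-Walker system G_k phi = r_k where
  (G_k)_{ij} = rho(|i - j|), (r_k)_i = rho(i), i,j = 1..k.
Equivalently, Durbin-Levinson gives phi_{kk} iteratively:
  phi_{11} = rho(1)
  phi_{kk} = [rho(k) - sum_{j=1..k-1} phi_{k-1,j} rho(k-j)]
            / [1 - sum_{j=1..k-1} phi_{k-1,j} rho(j)],
  phi_{k,j} = phi_{k-1,j} - phi_{kk} phi_{k-1,k-j},  j = 1..k-1.
Step k = 1:
  phi_11 = rho(1) = 0.1494.
Step k = 2:
  phi_22 = [rho(2) - phi_11 rho(1)] / [1 - phi_11 rho(1)] = [0.0577 - (0.1494)(0.1494)] / [1 - (0.1494)(0.1494)]
         = 0.03537964 / 0.97767964 = 0.036187.
  Update: phi_21 = phi_11 - phi_22 phi_11 = 0.1494 - (0.036187)(0.1494) = 0.143994.
Step k = 3:
  phi_33 = [rho(3) - phi_21 rho(2) - phi_22 rho(1)] / [1 - phi_21 rho(1) - phi_22 rho(2)]
    numerator   = -0.0663 - (0.143994)(0.0577) - (0.036187)(0.1494) = -0.08001482
    denominator = 1 - (0.143994)(0.1494) - (0.036187)(0.0577) = 0.97639934
  phi_33 = -0.08001482 / 0.97639934 = -0.0819.
Therefore phi_{33} = -0.0819.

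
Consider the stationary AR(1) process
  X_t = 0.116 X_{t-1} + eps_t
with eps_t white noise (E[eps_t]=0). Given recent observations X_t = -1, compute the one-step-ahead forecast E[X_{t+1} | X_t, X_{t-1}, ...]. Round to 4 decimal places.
E[X_{t+1} \mid \mathcal F_t] = -0.1160

For an AR(p) model X_t = c + sum_i phi_i X_{t-i} + eps_t, the
one-step-ahead conditional mean is
  E[X_{t+1} | X_t, ...] = c + sum_i phi_i X_{t+1-i}.
Substitute known values:
  E[X_{t+1} | ...] = (0.116) * (-1)
                   = -0.1160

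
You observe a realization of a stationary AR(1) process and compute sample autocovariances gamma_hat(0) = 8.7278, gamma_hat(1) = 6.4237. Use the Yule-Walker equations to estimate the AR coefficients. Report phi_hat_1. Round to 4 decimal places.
\hat\phi_{1} = 0.7360

The Yule-Walker equations for an AR(p) process read, in matrix form,
  Gamma_p phi = r_p,   with   (Gamma_p)_{ij} = gamma(|i - j|),
                       (r_p)_i = gamma(i),   i,j = 1..p.
Substitute the sample gammas (Toeplitz matrix and right-hand side of size 1):
  Gamma_p = [[8.7278]]
  r_p     = [6.4237]
With p = 1 this is the single equation gamma(0) phi_1 = gamma(1):
  phi_hat_1 = gamma(1) / gamma(0) = 6.4237 / 8.7278 = 0.7360.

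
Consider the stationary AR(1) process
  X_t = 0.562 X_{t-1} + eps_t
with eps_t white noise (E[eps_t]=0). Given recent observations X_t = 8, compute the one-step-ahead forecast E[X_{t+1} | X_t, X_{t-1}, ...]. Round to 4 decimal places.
E[X_{t+1} \mid \mathcal F_t] = 4.4960

For an AR(p) model X_t = c + sum_i phi_i X_{t-i} + eps_t, the
one-step-ahead conditional mean is
  E[X_{t+1} | X_t, ...] = c + sum_i phi_i X_{t+1-i}.
Substitute known values:
  E[X_{t+1} | ...] = (0.562) * (8)
                   = 4.4960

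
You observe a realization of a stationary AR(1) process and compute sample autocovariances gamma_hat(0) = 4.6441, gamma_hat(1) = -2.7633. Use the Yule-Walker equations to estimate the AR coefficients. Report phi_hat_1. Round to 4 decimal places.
\hat\phi_{1} = -0.5950

The Yule-Walker equations for an AR(p) process read, in matrix form,
  Gamma_p phi = r_p,   with   (Gamma_p)_{ij} = gamma(|i - j|),
                       (r_p)_i = gamma(i),   i,j = 1..p.
Substitute the sample gammas (Toeplitz matrix and right-hand side of size 1):
  Gamma_p = [[4.6441]]
  r_p     = [-2.7633]
With p = 1 this is the single equation gamma(0) phi_1 = gamma(1):
  phi_hat_1 = gamma(1) / gamma(0) = -2.7633 / 4.6441 = -0.5950.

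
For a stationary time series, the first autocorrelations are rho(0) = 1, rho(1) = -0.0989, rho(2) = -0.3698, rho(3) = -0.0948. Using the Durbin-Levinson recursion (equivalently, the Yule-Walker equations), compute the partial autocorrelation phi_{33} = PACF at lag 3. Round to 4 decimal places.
\phi_{33} = -0.2170

The PACF at lag k is phi_{kk}, the last component of the solution
to the Yule-Walker system G_k phi = r_k where
  (G_k)_{ij} = rho(|i - j|), (r_k)_i = rho(i), i,j = 1..k.
Equivalently, Durbin-Levinson gives phi_{kk} iteratively:
  phi_{11} = rho(1)
  phi_{kk} = [rho(k) - sum_{j=1..k-1} phi_{k-1,j} rho(k-j)]
            / [1 - sum_{j=1..k-1} phi_{k-1,j} rho(j)],
  phi_{k,j} = phi_{k-1,j} - phi_{kk} phi_{k-1,k-j},  j = 1..k-1.
Step k = 1:
  phi_11 = rho(1) = -0.0989.
Step k = 2:
  phi_22 = [rho(2) - phi_11 rho(1)] / [1 - phi_11 rho(1)] = [-0.3698 - (-0.0989)(-0.0989)] / [1 - (-0.0989)(-0.0989)]
         = -0.37958121 / 0.99021879 = -0.383331.
  Update: phi_21 = phi_11 - phi_22 phi_11 = -0.0989 - (-0.383331)(-0.0989) = -0.136811.
Step k = 3:
  phi_33 = [rho(3) - phi_21 rho(2) - phi_22 rho(1)] / [1 - phi_21 rho(1) - phi_22 rho(2)]
    numerator   = -0.0948 - (-0.136811)(-0.3698) - (-0.383331)(-0.0989) = -0.18330426
    denominator = 1 - (-0.136811)(-0.0989) - (-0.383331)(-0.3698) = 0.84471368
  phi_33 = -0.18330426 / 0.84471368 = -0.217.
Therefore phi_{33} = -0.2170.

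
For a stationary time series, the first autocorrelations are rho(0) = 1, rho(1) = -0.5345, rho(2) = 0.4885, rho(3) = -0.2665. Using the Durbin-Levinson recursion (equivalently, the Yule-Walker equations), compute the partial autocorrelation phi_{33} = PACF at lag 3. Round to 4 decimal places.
\phi_{33} = 0.1100

The PACF at lag k is phi_{kk}, the last component of the solution
to the Yule-Walker system G_k phi = r_k where
  (G_k)_{ij} = rho(|i - j|), (r_k)_i = rho(i), i,j = 1..k.
Equivalently, Durbin-Levinson gives phi_{kk} iteratively:
  phi_{11} = rho(1)
  phi_{kk} = [rho(k) - sum_{j=1..k-1} phi_{k-1,j} rho(k-j)]
            / [1 - sum_{j=1..k-1} phi_{k-1,j} rho(j)],
  phi_{k,j} = phi_{k-1,j} - phi_{kk} phi_{k-1,k-j},  j = 1..k-1.
Step k = 1:
  phi_11 = rho(1) = -0.5345.
Step k = 2:
  phi_22 = [rho(2) - phi_11 rho(1)] / [1 - phi_11 rho(1)] = [0.4885 - (-0.5345)(-0.5345)] / [1 - (-0.5345)(-0.5345)]
         = 0.20280975 / 0.71430975 = 0.283924.
  Update: phi_21 = phi_11 - phi_22 phi_11 = -0.5345 - (0.283924)(-0.5345) = -0.382743.
Step k = 3:
  phi_33 = [rho(3) - phi_21 rho(2) - phi_22 rho(1)] / [1 - phi_21 rho(1) - phi_22 rho(2)]
    numerator   = -0.2665 - (-0.382743)(0.4885) - (0.283924)(-0.5345) = 0.07222718
    denominator = 1 - (-0.382743)(-0.5345) - (0.283924)(0.4885) = 0.65672718
  phi_33 = 0.07222718 / 0.65672718 = 0.11.
Therefore phi_{33} = 0.1100.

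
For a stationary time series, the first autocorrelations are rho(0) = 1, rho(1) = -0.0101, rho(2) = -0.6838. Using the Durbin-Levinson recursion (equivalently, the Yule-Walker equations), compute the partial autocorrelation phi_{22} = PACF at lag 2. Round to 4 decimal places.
\phi_{22} = -0.6840

The PACF at lag k is phi_{kk}, the last component of the solution
to the Yule-Walker system G_k phi = r_k where
  (G_k)_{ij} = rho(|i - j|), (r_k)_i = rho(i), i,j = 1..k.
Equivalently, Durbin-Levinson gives phi_{kk} iteratively:
  phi_{11} = rho(1)
  phi_{kk} = [rho(k) - sum_{j=1..k-1} phi_{k-1,j} rho(k-j)]
            / [1 - sum_{j=1..k-1} phi_{k-1,j} rho(j)],
  phi_{k,j} = phi_{k-1,j} - phi_{kk} phi_{k-1,k-j},  j = 1..k-1.
Step k = 1:
  phi_11 = rho(1) = -0.0101.
Step k = 2:
  phi_22 = [rho(2) - phi_11 rho(1)] / [1 - phi_11 rho(1)] = [-0.6838 - (-0.0101)(-0.0101)] / [1 - (-0.0101)(-0.0101)]
         = -0.68390201 / 0.99989799 = -0.684.
Therefore phi_{22} = -0.6840.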